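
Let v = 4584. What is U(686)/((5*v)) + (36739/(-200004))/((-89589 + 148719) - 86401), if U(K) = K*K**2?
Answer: 24455671704169247/1736288391740 ≈ 14085.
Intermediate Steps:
U(K) = K**3
U(686)/((5*v)) + (36739/(-200004))/((-89589 + 148719) - 86401) = 686**3/((5*4584)) + (36739/(-200004))/((-89589 + 148719) - 86401) = 322828856/22920 + (36739*(-1/200004))/(59130 - 86401) = 322828856*(1/22920) - 36739/200004/(-27271) = 40353607/2865 - 36739/200004*(-1/27271) = 40353607/2865 + 36739/5454309084 = 24455671704169247/1736288391740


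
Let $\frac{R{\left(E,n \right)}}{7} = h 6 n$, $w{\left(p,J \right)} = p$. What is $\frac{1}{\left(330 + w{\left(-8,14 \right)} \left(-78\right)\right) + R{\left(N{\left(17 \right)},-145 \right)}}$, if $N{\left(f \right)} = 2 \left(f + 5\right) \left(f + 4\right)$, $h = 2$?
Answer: $- \frac{1}{11226} \approx -8.9079 \cdot 10^{-5}$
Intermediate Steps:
$N{\left(f \right)} = 2 \left(4 + f\right) \left(5 + f\right)$ ($N{\left(f \right)} = 2 \left(5 + f\right) \left(4 + f\right) = 2 \left(4 + f\right) \left(5 + f\right)$)
$R{\left(E,n \right)} = 84 n$ ($R{\left(E,n \right)} = 7 \cdot 2 \cdot 6 n = 7 \cdot 12 n = 84 n$)
$\frac{1}{\left(330 + w{\left(-8,14 \right)} \left(-78\right)\right) + R{\left(N{\left(17 \right)},-145 \right)}} = \frac{1}{\left(330 - -624\right) + 84 \left(-145\right)} = \frac{1}{\left(330 + 624\right) - 12180} = \frac{1}{954 - 12180} = \frac{1}{-11226} = - \frac{1}{11226}$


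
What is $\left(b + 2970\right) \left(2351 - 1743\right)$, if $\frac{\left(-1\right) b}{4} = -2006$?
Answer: $6684352$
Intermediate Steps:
$b = 8024$ ($b = \left(-4\right) \left(-2006\right) = 8024$)
$\left(b + 2970\right) \left(2351 - 1743\right) = \left(8024 + 2970\right) \left(2351 - 1743\right) = 10994 \cdot 608 = 6684352$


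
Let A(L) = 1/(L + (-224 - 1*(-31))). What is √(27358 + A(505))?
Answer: √665784366/156 ≈ 165.40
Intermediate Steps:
A(L) = 1/(-193 + L) (A(L) = 1/(L + (-224 + 31)) = 1/(L - 193) = 1/(-193 + L))
√(27358 + A(505)) = √(27358 + 1/(-193 + 505)) = √(27358 + 1/312) = √(8535697/312) = √665784366/156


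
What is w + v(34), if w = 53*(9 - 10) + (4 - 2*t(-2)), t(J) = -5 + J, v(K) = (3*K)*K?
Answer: 3433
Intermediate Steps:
v(K) = 3*K²
w = -35 (w = 53*(9 - 10) + (4 - 2*(-5 - 2)) = 53*(-1) + (4 - 2*(-7)) = -53 + (4 + 14) = -53 + 18 = -35)
w + v(34) = -35 + 3*34² = -35 + 3*1156 = -35 + 3468 = 3433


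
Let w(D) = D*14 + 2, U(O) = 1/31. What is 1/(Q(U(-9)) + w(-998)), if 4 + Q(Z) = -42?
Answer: -1/14016 ≈ -7.1347e-5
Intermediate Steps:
U(O) = 1/31
Q(Z) = -46 (Q(Z) = -4 - 42 = -46)
w(D) = 2 + 14*D (w(D) = 14*D + 2 = 2 + 14*D)
1/(Q(U(-9)) + w(-998)) = 1/(-46 + (2 + 14*(-998))) = 1/(-46 + (2 - 13972)) = 1/(-46 - 13970) = 1/(-14016) = -1/14016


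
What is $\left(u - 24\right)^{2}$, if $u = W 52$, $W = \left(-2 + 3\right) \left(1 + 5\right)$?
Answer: $82944$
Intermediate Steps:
$W = 6$ ($W = 1 \cdot 6 = 6$)
$u = 312$ ($u = 6 \cdot 52 = 312$)
$\left(u - 24\right)^{2} = \left(312 - 24\right)^{2} = 288^{2} = 82944$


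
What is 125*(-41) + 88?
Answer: -5037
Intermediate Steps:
125*(-41) + 88 = -5125 + 88 = -5037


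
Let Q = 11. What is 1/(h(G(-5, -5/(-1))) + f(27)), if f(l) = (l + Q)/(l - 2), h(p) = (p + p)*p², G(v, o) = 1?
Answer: 25/88 ≈ 0.28409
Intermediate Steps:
h(p) = 2*p³ (h(p) = (2*p)*p² = 2*p³)
f(l) = (11 + l)/(-2 + l) (f(l) = (l + 11)/(l - 2) = (11 + l)/(-2 + l))
1/(h(G(-5, -5/(-1))) + f(27)) = 1/(2*1³ + (11 + 27)/(-2 + 27)) = 1/(2*1 + 38/25) = 1/(2 + (1/25)*38) = 1/(2 + 38/25) = 1/(88/25) = 25/88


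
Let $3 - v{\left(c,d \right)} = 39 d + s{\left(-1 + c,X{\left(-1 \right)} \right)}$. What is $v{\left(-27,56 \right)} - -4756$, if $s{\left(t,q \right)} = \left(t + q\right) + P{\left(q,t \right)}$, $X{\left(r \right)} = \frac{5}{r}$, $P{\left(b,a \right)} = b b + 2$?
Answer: $2581$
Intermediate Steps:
$P{\left(b,a \right)} = 2 + b^{2}$ ($P{\left(b,a \right)} = b^{2} + 2 = 2 + b^{2}$)
$s{\left(t,q \right)} = 2 + q + t + q^{2}$ ($s{\left(t,q \right)} = \left(t + q\right) + \left(2 + q^{2}\right) = \left(q + t\right) + \left(2 + q^{2}\right) = 2 + q + t + q^{2}$)
$v{\left(c,d \right)} = -18 - c - 39 d$ ($v{\left(c,d \right)} = 3 - \left(39 d + \left(2 + \frac{5}{-1} + \left(-1 + c\right) + \left(\frac{5}{-1}\right)^{2}\right)\right) = 3 - \left(39 d + \left(2 + 5 \left(-1\right) + \left(-1 + c\right) + \left(5 \left(-1\right)\right)^{2}\right)\right) = 3 - \left(39 d + \left(2 - 5 + \left(-1 + c\right) + \left(-5\right)^{2}\right)\right) = 3 - \left(39 d + \left(2 - 5 + \left(-1 + c\right) + 25\right)\right) = 3 - \left(39 d + \left(21 + c\right)\right) = 3 - \left(21 + c + 39 d\right) = -18 - c - 39 d$)
$v{\left(-27,56 \right)} - -4756 = \left(-18 - -27 - 2184\right) - -4756 = \left(-18 + 27 - 2184\right) + 4756 = -2175 + 4756 = 2581$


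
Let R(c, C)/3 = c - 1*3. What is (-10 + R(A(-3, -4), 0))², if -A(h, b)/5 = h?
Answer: 676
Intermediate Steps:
A(h, b) = -5*h
R(c, C) = -9 + 3*c (R(c, C) = 3*(c - 1*3) = 3*(c - 3) = 3*(-3 + c) = -9 + 3*c)
(-10 + R(A(-3, -4), 0))² = (-10 + (-9 + 3*(-5*(-3))))² = (-10 + (-9 + 3*15))² = (-10 + (-9 + 45))² = (-10 + 36)² = 26² = 676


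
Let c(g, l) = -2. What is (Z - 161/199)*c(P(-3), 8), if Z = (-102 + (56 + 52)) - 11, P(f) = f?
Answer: 2312/199 ≈ 11.618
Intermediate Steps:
Z = -5 (Z = (-102 + 108) - 11 = 6 - 11 = -5)
(Z - 161/199)*c(P(-3), 8) = (-5 - 161/199)*(-2) = -1156/199*(-2) = 2312/199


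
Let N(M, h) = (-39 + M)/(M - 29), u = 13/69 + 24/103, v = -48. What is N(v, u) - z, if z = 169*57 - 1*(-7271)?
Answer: -1301521/77 ≈ -16903.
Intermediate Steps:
u = 2995/7107 (u = 13*(1/69) + 24*(1/103) = 13/69 + 24/103 = 2995/7107 ≈ 0.42142)
N(M, h) = (-39 + M)/(-29 + M)
z = 16904 (z = 9633 + 7271 = 16904)
N(v, u) - z = (-39 - 48)/(-29 - 48) - 1*16904 = -87/(-77) - 16904 = -1/77*(-87) - 16904 = 87/77 - 16904 = -1301521/77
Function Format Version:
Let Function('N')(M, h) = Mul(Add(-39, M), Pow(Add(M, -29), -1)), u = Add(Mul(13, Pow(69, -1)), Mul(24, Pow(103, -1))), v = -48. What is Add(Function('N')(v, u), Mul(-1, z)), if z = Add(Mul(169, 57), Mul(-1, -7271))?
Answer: Rational(-1301521, 77) ≈ -16903.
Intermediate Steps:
u = Rational(2995, 7107) (u = Add(Mul(13, Rational(1, 69)), Mul(24, Rational(1, 103))) = Add(Rational(13, 69), Rational(24, 103)) = Rational(2995, 7107) ≈ 0.42142)
Function('N')(M, h) = Mul(Pow(Add(-29, M), -1), Add(-39, M)) (Function('N')(M, h) = Mul(Add(-39, M), Pow(Add(-29, M), -1)) = Mul(Pow(Add(-29, M), -1), Add(-39, M)))
z = 16904 (z = Add(9633, 7271) = 16904)
Add(Function('N')(v, u), Mul(-1, z)) = Add(Mul(Pow(Add(-29, -48), -1), Add(-39, -48)), Mul(-1, 16904)) = Add(Mul(Pow(-77, -1), -87), -16904) = Add(Mul(Rational(-1, 77), -87), -16904) = Add(Rational(87, 77), -16904) = Rational(-1301521, 77)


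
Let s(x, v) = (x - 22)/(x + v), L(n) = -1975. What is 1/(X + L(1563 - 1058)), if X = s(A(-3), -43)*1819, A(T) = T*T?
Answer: -2/2559 ≈ -0.00078156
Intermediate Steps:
A(T) = T²
s(x, v) = (-22 + x)/(v + x)
X = 1391/2 (X = ((-22 + (-3)²)/(-43 + (-3)²))*1819 = ((-22 + 9)/(-43 + 9))*1819 = (-13/(-34))*1819 = -1/34*(-13)*1819 = (13/34)*1819 = 1391/2 ≈ 695.50)
1/(X + L(1563 - 1058)) = 1/(1391/2 - 1975) = 1/(-2559/2) = -2/2559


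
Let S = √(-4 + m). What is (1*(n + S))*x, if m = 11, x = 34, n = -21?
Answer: -714 + 34*√7 ≈ -624.04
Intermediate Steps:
S = √7 (S = √(-4 + 11) = √7 ≈ 2.6458)
(1*(n + S))*x = (1*(-21 + √7))*34 = (-21 + √7)*34 = -714 + 34*√7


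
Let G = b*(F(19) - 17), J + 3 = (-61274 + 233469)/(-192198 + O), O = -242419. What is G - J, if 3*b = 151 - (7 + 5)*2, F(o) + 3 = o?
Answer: -50768221/1303851 ≈ -38.937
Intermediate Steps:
F(o) = -3 + o
b = 127/3 (b = (151 - (7 + 5)*2)/3 = (151 - 12*2)/3 = (151 - 1*24)/3 = (151 - 24)/3 = (1/3)*127 = 127/3 ≈ 42.333)
J = -1476046/434617 (J = -3 + (-61274 + 233469)/(-192198 - 242419) = -3 + 172195/(-434617) = -3 + 172195*(-1/434617) = -3 - 172195/434617 = -1476046/434617 ≈ -3.3962)
G = -127/3 (G = 127*((-3 + 19) - 17)/3 = 127*(16 - 17)/3 = (127/3)*(-1) = -127/3 ≈ -42.333)
G - J = -127/3 - 1*(-1476046/434617) = -127/3 + 1476046/434617 = -50768221/1303851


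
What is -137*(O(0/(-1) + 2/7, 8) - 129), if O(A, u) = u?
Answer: 16577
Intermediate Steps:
-137*(O(0/(-1) + 2/7, 8) - 129) = -137*(8 - 129) = -137*(-121) = 16577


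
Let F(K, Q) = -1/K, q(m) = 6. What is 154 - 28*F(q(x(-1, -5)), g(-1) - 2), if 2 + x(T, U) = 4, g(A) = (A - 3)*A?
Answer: 476/3 ≈ 158.67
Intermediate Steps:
g(A) = A*(-3 + A) (g(A) = (-3 + A)*A = A*(-3 + A))
x(T, U) = 2 (x(T, U) = -2 + 4 = 2)
154 - 28*F(q(x(-1, -5)), g(-1) - 2) = 154 - (-28)/6 = 154 - 28*(-1/6) = 154 + 14/3 = 476/3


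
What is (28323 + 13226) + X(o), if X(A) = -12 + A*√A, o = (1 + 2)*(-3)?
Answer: 41537 - 27*I ≈ 41537.0 - 27.0*I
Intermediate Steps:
o = -9 (o = 3*(-3) = -9)
X(A) = -12 + A^(3/2)
(28323 + 13226) + X(o) = (28323 + 13226) + (-12 + (-9)^(3/2)) = 41549 + (-12 - 27*I) = 41537 - 27*I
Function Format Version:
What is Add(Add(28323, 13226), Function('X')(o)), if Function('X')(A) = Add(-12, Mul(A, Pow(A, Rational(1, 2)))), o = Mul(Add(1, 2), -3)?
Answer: Add(41537, Mul(-27, I)) ≈ Add(41537., Mul(-27.000, I))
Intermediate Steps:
o = -9 (o = Mul(3, -3) = -9)
Function('X')(A) = Add(-12, Pow(A, Rational(3, 2)))
Add(Add(28323, 13226), Function('X')(o)) = Add(Add(28323, 13226), Add(-12, Pow(-9, Rational(3, 2)))) = Add(41549, Add(-12, Mul(-27, I))) = Add(41537, Mul(-27, I))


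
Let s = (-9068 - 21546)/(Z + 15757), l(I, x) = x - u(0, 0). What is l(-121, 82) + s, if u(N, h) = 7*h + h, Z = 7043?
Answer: 919493/11400 ≈ 80.657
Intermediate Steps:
u(N, h) = 8*h
l(I, x) = x (l(I, x) = x - 8*0 = x - 1*0 = x + 0 = x)
s = -15307/11400 (s = (-9068 - 21546)/(7043 + 15757) = -30614/22800 = -30614*1/22800 = -15307/11400 ≈ -1.3427)
l(-121, 82) + s = 82 - 15307/11400 = 919493/11400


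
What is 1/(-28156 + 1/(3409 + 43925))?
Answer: -47334/1332736103 ≈ -3.5516e-5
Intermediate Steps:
1/(-28156 + 1/(3409 + 43925)) = 1/(-28156 + 1/47334) = 1/(-1332736103/47334) = -47334/1332736103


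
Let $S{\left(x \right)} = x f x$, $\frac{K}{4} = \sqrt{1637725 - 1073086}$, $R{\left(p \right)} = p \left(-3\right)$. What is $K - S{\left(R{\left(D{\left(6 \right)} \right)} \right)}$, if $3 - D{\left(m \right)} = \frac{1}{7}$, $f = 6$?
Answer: $- \frac{21600}{49} + 4 \sqrt{564639} \approx 2564.9$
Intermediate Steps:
$D{\left(m \right)} = \frac{20}{7}$ ($D{\left(m \right)} = 3 - \frac{1}{7} = \frac{20}{7}$)
$R{\left(p \right)} = - 3 p$
$K = 4 \sqrt{564639}$ ($K = 4 \sqrt{1637725 - 1073086} = 4 \sqrt{564639} \approx 3005.7$)
$S{\left(x \right)} = 6 x^{2}$ ($S{\left(x \right)} = x 6 x = 6 x x = 6 x^{2}$)
$K - S{\left(R{\left(D{\left(6 \right)} \right)} \right)} = 4 \sqrt{564639} - 6 \left(\left(-3\right) \frac{20}{7}\right)^{2} = 4 \sqrt{564639} - 6 \left(- \frac{60}{7}\right)^{2} = 4 \sqrt{564639} - 6 \cdot \frac{3600}{49} = 4 \sqrt{564639} - \frac{21600}{49} = - \frac{21600}{49} + 4 \sqrt{564639}$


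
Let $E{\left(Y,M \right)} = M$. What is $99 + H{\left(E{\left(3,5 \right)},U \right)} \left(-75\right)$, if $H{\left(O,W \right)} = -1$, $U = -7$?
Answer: $174$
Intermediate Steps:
$99 + H{\left(E{\left(3,5 \right)},U \right)} \left(-75\right) = 99 - -75 = 99 + 75 = 174$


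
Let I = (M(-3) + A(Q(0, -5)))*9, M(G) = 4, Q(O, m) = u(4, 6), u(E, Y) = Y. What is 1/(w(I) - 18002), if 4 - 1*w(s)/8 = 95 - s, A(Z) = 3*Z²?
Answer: -1/10666 ≈ -9.3756e-5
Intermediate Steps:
Q(O, m) = 6
I = 1008 (I = (4 + 3*6²)*9 = (4 + 3*36)*9 = (4 + 108)*9 = 112*9 = 1008)
w(s) = -728 + 8*s (w(s) = 32 - 8*(95 - s) = 32 + (-760 + 8*s) = -728 + 8*s)
1/(w(I) - 18002) = 1/((-728 + 8*1008) - 18002) = 1/((-728 + 8064) - 18002) = 1/(7336 - 18002) = 1/(-10666) = -1/10666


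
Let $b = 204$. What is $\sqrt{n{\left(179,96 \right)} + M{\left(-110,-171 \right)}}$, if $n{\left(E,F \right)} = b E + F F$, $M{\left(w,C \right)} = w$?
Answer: $\sqrt{45622} \approx 213.59$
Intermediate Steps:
$n{\left(E,F \right)} = F^{2} + 204 E$ ($n{\left(E,F \right)} = 204 E + F F = 204 E + F^{2} = F^{2} + 204 E$)
$\sqrt{n{\left(179,96 \right)} + M{\left(-110,-171 \right)}} = \sqrt{\left(96^{2} + 204 \cdot 179\right) - 110} = \sqrt{\left(9216 + 36516\right) - 110} = \sqrt{45732 - 110} = \sqrt{45622}$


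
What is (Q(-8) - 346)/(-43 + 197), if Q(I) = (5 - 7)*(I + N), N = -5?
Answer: -160/77 ≈ -2.0779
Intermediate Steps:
Q(I) = 10 - 2*I (Q(I) = (5 - 7)*(I - 5) = -2*(-5 + I) = 10 - 2*I)
(Q(-8) - 346)/(-43 + 197) = ((10 - 2*(-8)) - 346)/(-43 + 197) = ((10 + 16) - 346)/154 = (26 - 346)*(1/154) = -320*1/154 = -160/77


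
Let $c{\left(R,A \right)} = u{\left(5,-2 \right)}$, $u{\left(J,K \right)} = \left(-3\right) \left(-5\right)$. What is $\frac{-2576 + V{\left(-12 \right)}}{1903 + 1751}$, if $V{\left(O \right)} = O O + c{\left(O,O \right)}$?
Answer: $- \frac{2417}{3654} \approx -0.66147$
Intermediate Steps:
$u{\left(J,K \right)} = 15$
$c{\left(R,A \right)} = 15$
$V{\left(O \right)} = 15 + O^{2}$ ($V{\left(O \right)} = O O + 15 = O^{2} + 15 = 15 + O^{2}$)
$\frac{-2576 + V{\left(-12 \right)}}{1903 + 1751} = \frac{-2576 + \left(15 + \left(-12\right)^{2}\right)}{1903 + 1751} = \frac{-2576 + \left(15 + 144\right)}{3654} = \left(-2576 + 159\right) \frac{1}{3654} = \left(-2417\right) \frac{1}{3654} = - \frac{2417}{3654}$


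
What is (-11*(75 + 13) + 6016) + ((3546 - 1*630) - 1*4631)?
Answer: 3333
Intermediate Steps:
(-11*(75 + 13) + 6016) + ((3546 - 1*630) - 1*4631) = (-11*88 + 6016) + ((3546 - 630) - 4631) = (-968 + 6016) + (2916 - 4631) = 5048 - 1715 = 3333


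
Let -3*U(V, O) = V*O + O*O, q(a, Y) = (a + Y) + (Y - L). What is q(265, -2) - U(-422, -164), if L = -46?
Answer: 97025/3 ≈ 32342.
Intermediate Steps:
q(a, Y) = 46 + a + 2*Y (q(a, Y) = (a + Y) + (Y - 1*(-46)) = (Y + a) + (Y + 46) = (Y + a) + (46 + Y) = 46 + a + 2*Y)
U(V, O) = -O²/3 - O*V/3 (U(V, O) = -(V*O + O*O)/3 = -(O*V + O²)/3 = -(O² + O*V)/3 = -O²/3 - O*V/3)
q(265, -2) - U(-422, -164) = (46 + 265 + 2*(-2)) - (-1)*(-164)*(-164 - 422)/3 = (46 + 265 - 4) - (-1)*(-164)*(-586)/3 = 307 - 1*(-96104/3) = 307 + 96104/3 = 97025/3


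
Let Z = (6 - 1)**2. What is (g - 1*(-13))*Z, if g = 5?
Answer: 450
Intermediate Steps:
Z = 25 (Z = 5**2 = 25)
(g - 1*(-13))*Z = (5 - 1*(-13))*25 = (5 + 13)*25 = 18*25 = 450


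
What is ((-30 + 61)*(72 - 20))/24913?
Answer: 1612/24913 ≈ 0.064705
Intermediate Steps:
((-30 + 61)*(72 - 20))/24913 = (31*52)*(1/24913) = 1612*(1/24913) = 1612/24913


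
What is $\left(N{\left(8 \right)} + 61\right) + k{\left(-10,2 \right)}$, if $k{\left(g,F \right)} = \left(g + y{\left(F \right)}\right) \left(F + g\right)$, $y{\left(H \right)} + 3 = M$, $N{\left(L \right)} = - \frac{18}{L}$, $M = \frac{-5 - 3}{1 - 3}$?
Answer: $\frac{523}{4} \approx 130.75$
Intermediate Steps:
$M = 4$ ($M = - \frac{8}{-2} = \left(-8\right) \left(- \frac{1}{2}\right) = 4$)
$y{\left(H \right)} = 1$ ($y{\left(H \right)} = -3 + 4 = 1$)
$k{\left(g,F \right)} = \left(1 + g\right) \left(F + g\right)$ ($k{\left(g,F \right)} = \left(g + 1\right) \left(F + g\right) = \left(1 + g\right) \left(F + g\right)$)
$\left(N{\left(8 \right)} + 61\right) + k{\left(-10,2 \right)} = \left(- \frac{18}{8} + 61\right) + \left(2 - 10 + \left(-10\right)^{2} + 2 \left(-10\right)\right) = \left(\left(-18\right) \frac{1}{8} + 61\right) + \left(2 - 10 + 100 - 20\right) = \left(- \frac{9}{4} + 61\right) + 72 = \frac{235}{4} + 72 = \frac{523}{4}$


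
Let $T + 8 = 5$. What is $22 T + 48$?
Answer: $-18$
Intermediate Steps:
$T = -3$ ($T = -8 + 5 = -3$)
$22 T + 48 = 22 \left(-3\right) + 48 = -66 + 48 = -18$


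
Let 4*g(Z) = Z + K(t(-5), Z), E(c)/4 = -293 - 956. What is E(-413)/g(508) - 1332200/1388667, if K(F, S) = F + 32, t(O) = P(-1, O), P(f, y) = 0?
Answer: -2372542444/62490015 ≈ -37.967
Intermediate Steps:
E(c) = -4996 (E(c) = 4*(-293 - 956) = 4*(-1249) = -4996)
t(O) = 0
K(F, S) = 32 + F
g(Z) = 8 + Z/4 (g(Z) = (Z + (32 + 0))/4 = (Z + 32)/4 = (32 + Z)/4 = 8 + Z/4)
E(-413)/g(508) - 1332200/1388667 = -4996/(8 + (1/4)*508) - 1332200/1388667 = -4996/(8 + 127) - 1332200*1/1388667 = -4996/135 - 1332200/1388667 = -2372542444/62490015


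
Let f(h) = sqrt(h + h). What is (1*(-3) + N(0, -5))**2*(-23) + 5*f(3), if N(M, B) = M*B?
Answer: -207 + 5*sqrt(6) ≈ -194.75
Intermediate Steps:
f(h) = sqrt(2)*sqrt(h) (f(h) = sqrt(2*h) = sqrt(2)*sqrt(h))
N(M, B) = B*M
(1*(-3) + N(0, -5))**2*(-23) + 5*f(3) = (1*(-3) - 5*0)**2*(-23) + 5*(sqrt(2)*sqrt(3)) = (-3 + 0)**2*(-23) + 5*sqrt(6) = (-3)**2*(-23) + 5*sqrt(6) = 9*(-23) + 5*sqrt(6) = -207 + 5*sqrt(6)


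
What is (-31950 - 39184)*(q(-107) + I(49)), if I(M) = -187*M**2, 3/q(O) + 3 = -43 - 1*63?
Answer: 3481268510524/109 ≈ 3.1938e+10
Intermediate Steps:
q(O) = -3/109 (q(O) = 3/(-3 + (-43 - 1*63)) = 3/(-3 + (-43 - 63)) = 3/(-3 - 106) = 3/(-109) = 3*(-1/109) = -3/109)
(-31950 - 39184)*(q(-107) + I(49)) = (-31950 - 39184)*(-3/109 - 187*49**2) = -71134*(-3/109 - 187*2401) = -71134*(-3/109 - 448987) = -71134*(-48939586/109) = 3481268510524/109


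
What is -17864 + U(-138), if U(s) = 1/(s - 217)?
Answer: -6341721/355 ≈ -17864.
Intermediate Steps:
U(s) = 1/(-217 + s)
-17864 + U(-138) = -17864 + 1/(-217 - 138) = -17864 + 1/(-355) = -17864 - 1/355 = -6341721/355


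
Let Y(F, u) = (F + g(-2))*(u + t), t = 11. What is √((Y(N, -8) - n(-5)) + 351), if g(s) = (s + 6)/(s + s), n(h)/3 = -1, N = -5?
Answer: 4*√21 ≈ 18.330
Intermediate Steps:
n(h) = -3 (n(h) = 3*(-1) = -3)
g(s) = (6 + s)/(2*s) (g(s) = (6 + s)/((2*s)) = (6 + s)*(1/(2*s)) = (6 + s)/(2*s))
Y(F, u) = (-1 + F)*(11 + u) (Y(F, u) = (F + (½)*(6 - 2)/(-2))*(u + 11) = (F + (½)*(-½)*4)*(11 + u) = (F - 1)*(11 + u) = (-1 + F)*(11 + u))
√((Y(N, -8) - n(-5)) + 351) = √(((-11 - 1*(-8) + 11*(-5) - 5*(-8)) - 1*(-3)) + 351) = √(((-11 + 8 - 55 + 40) + 3) + 351) = √((-18 + 3) + 351) = √(-15 + 351) = √336 = 4*√21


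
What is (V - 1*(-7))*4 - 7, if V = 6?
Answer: 45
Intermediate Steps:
(V - 1*(-7))*4 - 7 = (6 - 1*(-7))*4 - 7 = (6 + 7)*4 - 7 = 13*4 - 7 = 52 - 7 = 45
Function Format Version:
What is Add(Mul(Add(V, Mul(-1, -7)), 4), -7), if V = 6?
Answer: 45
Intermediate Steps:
Add(Mul(Add(V, Mul(-1, -7)), 4), -7) = Add(Mul(Add(6, Mul(-1, -7)), 4), -7) = Add(Mul(Add(6, 7), 4), -7) = Add(Mul(13, 4), -7) = Add(52, -7) = 45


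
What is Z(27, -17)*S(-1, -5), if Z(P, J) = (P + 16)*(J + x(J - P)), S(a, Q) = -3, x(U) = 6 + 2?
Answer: 1161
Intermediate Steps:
x(U) = 8
Z(P, J) = (8 + J)*(16 + P) (Z(P, J) = (P + 16)*(J + 8) = (16 + P)*(8 + J) = (8 + J)*(16 + P))
Z(27, -17)*S(-1, -5) = (128 + 8*27 + 16*(-17) - 17*27)*(-3) = (128 + 216 - 272 - 459)*(-3) = -387*(-3) = 1161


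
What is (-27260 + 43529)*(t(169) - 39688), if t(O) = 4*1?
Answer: -645618996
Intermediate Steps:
t(O) = 4
(-27260 + 43529)*(t(169) - 39688) = (-27260 + 43529)*(4 - 39688) = 16269*(-39684) = -645618996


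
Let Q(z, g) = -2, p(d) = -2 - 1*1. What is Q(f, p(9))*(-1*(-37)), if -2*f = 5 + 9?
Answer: -74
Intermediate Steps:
p(d) = -3 (p(d) = -2 - 1 = -3)
f = -7 (f = -(5 + 9)/2 = -½*14 = -7)
Q(f, p(9))*(-1*(-37)) = -(-2)*(-37) = -2*37 = -74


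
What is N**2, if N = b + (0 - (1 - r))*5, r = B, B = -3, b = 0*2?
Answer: 400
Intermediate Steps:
b = 0
r = -3
N = -20 (N = 0 + (0 - (1 - 1*(-3)))*5 = 0 + (0 - (1 + 3))*5 = 0 + (0 - 1*4)*5 = 0 + (0 - 4)*5 = 0 - 4*5 = 0 - 20 = -20)
N**2 = (-20)**2 = 400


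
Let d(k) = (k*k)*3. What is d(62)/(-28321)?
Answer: -11532/28321 ≈ -0.40719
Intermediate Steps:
d(k) = 3*k² (d(k) = k²*3 = 3*k²)
d(62)/(-28321) = (3*62²)/(-28321) = (3*3844)*(-1/28321) = 11532*(-1/28321) = -11532/28321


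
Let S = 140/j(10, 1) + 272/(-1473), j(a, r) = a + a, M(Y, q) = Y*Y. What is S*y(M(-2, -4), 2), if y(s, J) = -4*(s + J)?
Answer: -80312/491 ≈ -163.57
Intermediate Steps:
M(Y, q) = Y**2
j(a, r) = 2*a
y(s, J) = -4*J - 4*s (y(s, J) = -4*(J + s) = -4*J - 4*s)
S = 10039/1473 (S = 140/((2*10)) + 272/(-1473) = 140/20 + 272*(-1/1473) = 140*(1/20) - 272/1473 = 7 - 272/1473 = 10039/1473 ≈ 6.8153)
S*y(M(-2, -4), 2) = 10039*(-4*2 - 4*(-2)**2)/1473 = 10039*(-8 - 4*4)/1473 = 10039*(-8 - 16)/1473 = (10039/1473)*(-24) = -80312/491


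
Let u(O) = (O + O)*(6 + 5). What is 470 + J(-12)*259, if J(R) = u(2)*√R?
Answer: 470 + 22792*I*√3 ≈ 470.0 + 39477.0*I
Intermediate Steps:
u(O) = 22*O (u(O) = (2*O)*11 = 22*O)
J(R) = 44*√R (J(R) = (22*2)*√R = 44*√R)
470 + J(-12)*259 = 470 + (44*√(-12))*259 = 470 + (44*(2*I*√3))*259 = 470 + (88*I*√3)*259 = 470 + 22792*I*√3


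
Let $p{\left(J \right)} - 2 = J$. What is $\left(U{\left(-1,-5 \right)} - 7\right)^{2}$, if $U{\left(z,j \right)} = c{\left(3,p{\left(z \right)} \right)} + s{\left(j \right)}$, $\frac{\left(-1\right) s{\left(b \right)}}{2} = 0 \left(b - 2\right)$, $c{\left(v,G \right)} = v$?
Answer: $16$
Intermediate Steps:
$p{\left(J \right)} = 2 + J$
$s{\left(b \right)} = 0$ ($s{\left(b \right)} = - 2 \cdot 0 \left(b - 2\right) = - 2 \cdot 0 \left(-2 + b\right) = \left(-2\right) 0 = 0$)
$U{\left(z,j \right)} = 3$ ($U{\left(z,j \right)} = 3 + 0 = 3$)
$\left(U{\left(-1,-5 \right)} - 7\right)^{2} = \left(3 - 7\right)^{2} = \left(-4\right)^{2} = 16$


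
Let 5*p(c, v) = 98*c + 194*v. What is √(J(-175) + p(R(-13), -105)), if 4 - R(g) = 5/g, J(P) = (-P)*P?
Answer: I*√146240185/65 ≈ 186.05*I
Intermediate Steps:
J(P) = -P²
R(g) = 4 - 5/g
p(c, v) = 98*c/5 + 194*v/5 (p(c, v) = (98*c + 194*v)/5 = 98*c/5 + 194*v/5)
√(J(-175) + p(R(-13), -105)) = √(-1*(-175)² + (98*(4 - 5/(-13))/5 + (194/5)*(-105))) = √(-1*30625 + (98*(4 - 5*(-1/13))/5 - 4074)) = √(-30625 + (98*(4 + 5/13)/5 - 4074)) = √(-30625 + ((98/5)*(57/13) - 4074)) = √(-30625 + (5586/65 - 4074)) = √(-30625 - 259224/65) = √(-2249849/65) = I*√146240185/65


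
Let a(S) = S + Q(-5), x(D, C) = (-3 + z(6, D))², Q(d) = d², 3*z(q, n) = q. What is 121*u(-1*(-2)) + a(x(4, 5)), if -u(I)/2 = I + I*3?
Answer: -1910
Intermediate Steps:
z(q, n) = q/3
x(D, C) = 1 (x(D, C) = (-3 + (⅓)*6)² = (-3 + 2)² = (-1)² = 1)
u(I) = -8*I (u(I) = -2*(I + I*3) = -2*(I + 3*I) = -8*I)
a(S) = 25 + S (a(S) = S + (-5)² = S + 25 = 25 + S)
121*u(-1*(-2)) + a(x(4, 5)) = 121*(-(-8)*(-2)) + (25 + 1) = 121*(-8*2) + 26 = 121*(-16) + 26 = -1936 + 26 = -1910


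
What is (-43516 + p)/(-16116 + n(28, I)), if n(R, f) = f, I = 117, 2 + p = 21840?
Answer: 7226/5333 ≈ 1.3550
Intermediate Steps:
p = 21838 (p = -2 + 21840 = 21838)
(-43516 + p)/(-16116 + n(28, I)) = (-43516 + 21838)/(-16116 + 117) = -21678/(-15999) = -21678*(-1/15999) = 7226/5333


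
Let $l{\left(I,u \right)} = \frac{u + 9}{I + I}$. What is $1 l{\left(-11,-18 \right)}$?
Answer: $\frac{9}{22} \approx 0.40909$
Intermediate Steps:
$l{\left(I,u \right)} = \frac{9 + u}{2 I}$
$1 l{\left(-11,-18 \right)} = 1 \frac{9 - 18}{2 \left(-11\right)} = 1 \cdot \frac{1}{2} \left(- \frac{1}{11}\right) \left(-9\right) = 1 \cdot \frac{9}{22} = \frac{9}{22}$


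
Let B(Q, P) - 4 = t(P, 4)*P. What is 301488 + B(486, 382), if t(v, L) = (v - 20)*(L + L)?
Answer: 1407764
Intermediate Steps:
t(v, L) = 2*L*(-20 + v) (t(v, L) = (-20 + v)*(2*L) = 2*L*(-20 + v))
B(Q, P) = 4 + P*(-160 + 8*P) (B(Q, P) = 4 + (2*4*(-20 + P))*P = 4 + (-160 + 8*P)*P = 4 + P*(-160 + 8*P))
301488 + B(486, 382) = 301488 + (4 + 8*382*(-20 + 382)) = 301488 + (4 + 8*382*362) = 301488 + (4 + 1106272) = 301488 + 1106276 = 1407764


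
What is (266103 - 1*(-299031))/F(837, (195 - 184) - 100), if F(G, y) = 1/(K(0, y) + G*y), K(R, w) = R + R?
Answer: -42098527062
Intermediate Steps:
K(R, w) = 2*R
F(G, y) = 1/(G*y) (F(G, y) = 1/(2*0 + G*y) = 1/(0 + G*y) = 1/(G*y))
(266103 - 1*(-299031))/F(837, (195 - 184) - 100) = (266103 - 1*(-299031))/((1/(837*((195 - 184) - 100)))) = (266103 + 299031)/((1/(837*(11 - 100)))) = 565134/(((1/837)/(-89))) = 565134/(((1/837)*(-1/89))) = 565134/(-1/74493) = 565134*(-74493) = -42098527062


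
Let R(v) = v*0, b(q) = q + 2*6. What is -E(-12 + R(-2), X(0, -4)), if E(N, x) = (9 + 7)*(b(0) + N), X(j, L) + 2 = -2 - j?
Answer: 0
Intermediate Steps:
b(q) = 12 + q (b(q) = q + 12 = 12 + q)
X(j, L) = -4 - j (X(j, L) = -2 + (-2 - j) = -4 - j)
R(v) = 0
E(N, x) = 192 + 16*N (E(N, x) = (9 + 7)*((12 + 0) + N) = 16*(12 + N) = 192 + 16*N)
-E(-12 + R(-2), X(0, -4)) = -(192 + 16*(-12 + 0)) = -(192 + 16*(-12)) = -(192 - 192) = -1*0 = 0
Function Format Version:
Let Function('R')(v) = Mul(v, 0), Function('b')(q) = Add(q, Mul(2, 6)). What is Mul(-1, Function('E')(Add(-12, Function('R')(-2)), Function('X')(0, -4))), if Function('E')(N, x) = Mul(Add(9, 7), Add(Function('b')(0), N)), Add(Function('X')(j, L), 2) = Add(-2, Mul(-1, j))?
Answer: 0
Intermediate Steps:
Function('b')(q) = Add(12, q) (Function('b')(q) = Add(q, 12) = Add(12, q))
Function('X')(j, L) = Add(-4, Mul(-1, j)) (Function('X')(j, L) = Add(-2, Add(-2, Mul(-1, j))) = Add(-4, Mul(-1, j)))
Function('R')(v) = 0
Function('E')(N, x) = Add(192, Mul(16, N)) (Function('E')(N, x) = Mul(Add(9, 7), Add(Add(12, 0), N)) = Mul(16, Add(12, N)) = Add(192, Mul(16, N)))
Mul(-1, Function('E')(Add(-12, Function('R')(-2)), Function('X')(0, -4))) = Mul(-1, Add(192, Mul(16, Add(-12, 0)))) = Mul(-1, Add(192, Mul(16, -12))) = Mul(-1, Add(192, -192)) = Mul(-1, 0) = 0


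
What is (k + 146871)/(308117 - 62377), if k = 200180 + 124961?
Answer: 118003/61435 ≈ 1.9208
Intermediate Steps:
k = 325141
(k + 146871)/(308117 - 62377) = (325141 + 146871)/(308117 - 62377) = 472012/245740 = 472012*(1/245740) = 118003/61435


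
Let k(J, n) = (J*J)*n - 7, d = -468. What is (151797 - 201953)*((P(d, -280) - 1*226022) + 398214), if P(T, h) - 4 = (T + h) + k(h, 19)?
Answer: -83311172396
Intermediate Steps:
k(J, n) = -7 + n*J² (k(J, n) = J²*n - 7 = n*J² - 7 = -7 + n*J²)
P(T, h) = -3 + T + h + 19*h² (P(T, h) = 4 + ((T + h) + (-7 + 19*h²)) = 4 + (-7 + T + h + 19*h²) = -3 + T + h + 19*h²)
(151797 - 201953)*((P(d, -280) - 1*226022) + 398214) = (151797 - 201953)*(((-3 - 468 - 280 + 19*(-280)²) - 1*226022) + 398214) = -50156*(((-3 - 468 - 280 + 19*78400) - 226022) + 398214) = -50156*(((-3 - 468 - 280 + 1489600) - 226022) + 398214) = -50156*((1488849 - 226022) + 398214) = -50156*(1262827 + 398214) = -50156*1661041 = -83311172396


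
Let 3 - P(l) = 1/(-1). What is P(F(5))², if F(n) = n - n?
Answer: 16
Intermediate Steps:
F(n) = 0
P(l) = 4 (P(l) = 3 - 1/(-1) = 3 - (-1) = 3 - 1*(-1) = 3 + 1 = 4)
P(F(5))² = 4² = 16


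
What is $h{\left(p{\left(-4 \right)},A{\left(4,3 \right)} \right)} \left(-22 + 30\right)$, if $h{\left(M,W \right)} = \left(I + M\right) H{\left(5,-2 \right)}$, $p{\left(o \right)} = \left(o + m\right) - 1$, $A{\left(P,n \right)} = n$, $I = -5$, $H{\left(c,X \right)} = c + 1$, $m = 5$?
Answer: $-240$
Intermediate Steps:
$H{\left(c,X \right)} = 1 + c$
$p{\left(o \right)} = 4 + o$ ($p{\left(o \right)} = \left(o + 5\right) - 1 = \left(5 + o\right) - 1 = 4 + o$)
$h{\left(M,W \right)} = -30 + 6 M$ ($h{\left(M,W \right)} = \left(-5 + M\right) \left(1 + 5\right) = \left(-5 + M\right) 6 = -30 + 6 M$)
$h{\left(p{\left(-4 \right)},A{\left(4,3 \right)} \right)} \left(-22 + 30\right) = \left(-30 + 6 \left(4 - 4\right)\right) \left(-22 + 30\right) = \left(-30 + 6 \cdot 0\right) 8 = \left(-30 + 0\right) 8 = \left(-30\right) 8 = -240$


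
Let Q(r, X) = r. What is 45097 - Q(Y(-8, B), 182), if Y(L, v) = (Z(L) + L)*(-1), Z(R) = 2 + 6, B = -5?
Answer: 45097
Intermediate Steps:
Z(R) = 8
Y(L, v) = -8 - L (Y(L, v) = (8 + L)*(-1) = -8 - L)
45097 - Q(Y(-8, B), 182) = 45097 - (-8 - 1*(-8)) = 45097 - (-8 + 8) = 45097 - 1*0 = 45097 + 0 = 45097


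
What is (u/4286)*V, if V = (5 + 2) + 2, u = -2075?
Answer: -18675/4286 ≈ -4.3572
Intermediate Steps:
V = 9 (V = 7 + 2 = 9)
(u/4286)*V = -2075/4286*9 = -18675/4286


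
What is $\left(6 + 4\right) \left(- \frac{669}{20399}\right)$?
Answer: $- \frac{6690}{20399} \approx -0.32796$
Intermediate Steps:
$\left(6 + 4\right) \left(- \frac{669}{20399}\right) = 10 \left(\left(-669\right) \frac{1}{20399}\right) = 10 \left(- \frac{669}{20399}\right) = - \frac{6690}{20399}$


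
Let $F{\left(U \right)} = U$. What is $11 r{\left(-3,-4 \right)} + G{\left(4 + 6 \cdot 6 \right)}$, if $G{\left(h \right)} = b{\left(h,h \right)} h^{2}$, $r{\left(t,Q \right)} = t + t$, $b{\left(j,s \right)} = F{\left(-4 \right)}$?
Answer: $-6466$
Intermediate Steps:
$b{\left(j,s \right)} = -4$
$r{\left(t,Q \right)} = 2 t$
$G{\left(h \right)} = - 4 h^{2}$
$11 r{\left(-3,-4 \right)} + G{\left(4 + 6 \cdot 6 \right)} = 11 \cdot 2 \left(-3\right) - 4 \left(4 + 6 \cdot 6\right)^{2} = 11 \left(-6\right) - 4 \left(4 + 36\right)^{2} = -66 - 4 \cdot 40^{2} = -66 - 6400 = -6466$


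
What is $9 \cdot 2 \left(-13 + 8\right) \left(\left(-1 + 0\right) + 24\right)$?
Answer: $-2070$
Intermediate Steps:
$9 \cdot 2 \left(-13 + 8\right) \left(\left(-1 + 0\right) + 24\right) = 18 \left(- 5 \left(-1 + 24\right)\right) = 18 \left(\left(-5\right) 23\right) = 18 \left(-115\right) = -2070$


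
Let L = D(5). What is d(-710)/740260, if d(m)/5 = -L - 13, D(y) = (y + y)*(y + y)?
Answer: -113/148052 ≈ -0.00076324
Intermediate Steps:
D(y) = 4*y² (D(y) = (2*y)*(2*y) = 4*y²)
L = 100 (L = 4*5² = 4*25 = 100)
d(m) = -565 (d(m) = 5*(-1*100 - 13) = 5*(-100 - 13) = 5*(-113) = -565)
d(-710)/740260 = -565/740260 = -565*1/740260 = -113/148052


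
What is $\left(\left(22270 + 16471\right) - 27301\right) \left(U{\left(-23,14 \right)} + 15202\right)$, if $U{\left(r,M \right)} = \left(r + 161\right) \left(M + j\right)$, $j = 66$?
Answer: $300208480$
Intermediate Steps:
$U{\left(r,M \right)} = \left(66 + M\right) \left(161 + r\right)$ ($U{\left(r,M \right)} = \left(r + 161\right) \left(M + 66\right) = \left(161 + r\right) \left(66 + M\right) = \left(66 + M\right) \left(161 + r\right)$)
$\left(\left(22270 + 16471\right) - 27301\right) \left(U{\left(-23,14 \right)} + 15202\right) = \left(\left(22270 + 16471\right) - 27301\right) \left(\left(10626 + 66 \left(-23\right) + 161 \cdot 14 + 14 \left(-23\right)\right) + 15202\right) = \left(38741 - 27301\right) \left(\left(10626 - 1518 + 2254 - 322\right) + 15202\right) = 11440 \left(11040 + 15202\right) = 11440 \cdot 26242 = 300208480$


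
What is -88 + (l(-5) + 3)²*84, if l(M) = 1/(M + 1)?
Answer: 2189/4 ≈ 547.25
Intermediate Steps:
l(M) = 1/(1 + M)
-88 + (l(-5) + 3)²*84 = -88 + (1/(1 - 5) + 3)²*84 = -88 + (1/(-4) + 3)²*84 = -88 + (-¼ + 3)²*84 = -88 + (11/4)²*84 = -88 + (121/16)*84 = -88 + 2541/4 = 2189/4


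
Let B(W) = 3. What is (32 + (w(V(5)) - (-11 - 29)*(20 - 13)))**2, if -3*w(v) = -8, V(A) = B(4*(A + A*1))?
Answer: 891136/9 ≈ 99015.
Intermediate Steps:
V(A) = 3
w(v) = 8/3 (w(v) = -1/3*(-8) = 8/3)
(32 + (w(V(5)) - (-11 - 29)*(20 - 13)))**2 = (32 + (8/3 - (-11 - 29)*(20 - 13)))**2 = (32 + (8/3 - (-40)*7))**2 = (32 + (8/3 - 1*(-280)))**2 = (32 + (8/3 + 280))**2 = (32 + 848/3)**2 = (944/3)**2 = 891136/9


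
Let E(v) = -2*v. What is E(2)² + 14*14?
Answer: 212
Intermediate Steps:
E(2)² + 14*14 = (-2*2)² + 14*14 = (-4)² + 196 = 16 + 196 = 212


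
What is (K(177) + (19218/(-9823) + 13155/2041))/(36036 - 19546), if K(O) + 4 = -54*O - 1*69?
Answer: -96499723103/165301886035 ≈ -0.58378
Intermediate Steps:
K(O) = -73 - 54*O (K(O) = -4 + (-54*O - 1*69) = -4 + (-54*O - 69) = -4 + (-69 - 54*O) = -73 - 54*O)
(K(177) + (19218/(-9823) + 13155/2041))/(36036 - 19546) = ((-73 - 54*177) + (19218/(-9823) + 13155/2041))/(36036 - 19546) = ((-73 - 9558) + (19218*(-1/9823) + 13155*(1/2041)))/16490 = (-9631 + (-19218/9823 + 13155/2041))*(1/16490) = (-9631 + 89997627/20048743)*(1/16490) = -192999446206/20048743*1/16490 = -96499723103/165301886035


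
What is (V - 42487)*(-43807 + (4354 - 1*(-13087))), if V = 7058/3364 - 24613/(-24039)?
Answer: 22645441608208807/20216799 ≈ 1.1201e+9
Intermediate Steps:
V = 126232697/40433598 (V = 7058*(1/3364) - 24613*(-1/24039) = 3529/1682 + 24613/24039 = 126232697/40433598 ≈ 3.1220)
(V - 42487)*(-43807 + (4354 - 1*(-13087))) = (126232697/40433598 - 42487)*(-43807 + (4354 - 1*(-13087))) = -1717776045529*(-43807 + (4354 + 13087))/40433598 = -1717776045529*(-43807 + 17441)/40433598 = -1717776045529/40433598*(-26366) = 22645441608208807/20216799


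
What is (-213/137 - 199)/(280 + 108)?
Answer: -6869/13289 ≈ -0.51689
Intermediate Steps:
(-213/137 - 199)/(280 + 108) = (-213*1/137 - 199)/388 = (-213/137 - 199)*(1/388) = -27476/137*1/388 = -6869/13289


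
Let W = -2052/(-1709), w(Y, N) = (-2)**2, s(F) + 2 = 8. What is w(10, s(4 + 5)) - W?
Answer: 4784/1709 ≈ 2.7993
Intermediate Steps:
s(F) = 6 (s(F) = -2 + 8 = 6)
w(Y, N) = 4
W = 2052/1709 (W = -2052*(-1/1709) = 2052/1709 ≈ 1.2007)
w(10, s(4 + 5)) - W = 4 - 1*2052/1709 = 4 - 2052/1709 = 4784/1709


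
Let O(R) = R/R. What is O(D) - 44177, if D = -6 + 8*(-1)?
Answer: -44176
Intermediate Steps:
D = -14 (D = -6 - 8 = -14)
O(R) = 1
O(D) - 44177 = 1 - 44177 = -44176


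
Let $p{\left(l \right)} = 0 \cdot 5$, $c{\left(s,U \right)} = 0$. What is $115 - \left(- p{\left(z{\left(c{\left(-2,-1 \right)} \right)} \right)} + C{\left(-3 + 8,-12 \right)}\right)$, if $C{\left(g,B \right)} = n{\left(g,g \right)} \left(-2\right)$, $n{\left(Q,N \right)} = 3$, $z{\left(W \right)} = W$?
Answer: $121$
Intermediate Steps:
$p{\left(l \right)} = 0$
$C{\left(g,B \right)} = -6$ ($C{\left(g,B \right)} = 3 \left(-2\right) = -6$)
$115 - \left(- p{\left(z{\left(c{\left(-2,-1 \right)} \right)} \right)} + C{\left(-3 + 8,-12 \right)}\right) = 115 + \left(0 - -6\right) = 115 + \left(0 + 6\right) = 115 + 6 = 121$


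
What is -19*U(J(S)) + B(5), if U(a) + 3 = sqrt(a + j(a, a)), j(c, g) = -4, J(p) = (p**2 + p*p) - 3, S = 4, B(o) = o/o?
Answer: -37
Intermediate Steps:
B(o) = 1
J(p) = -3 + 2*p**2 (J(p) = (p**2 + p**2) - 3 = 2*p**2 - 3 = -3 + 2*p**2)
U(a) = -3 + sqrt(-4 + a) (U(a) = -3 + sqrt(a - 4) = -3 + sqrt(-4 + a))
-19*U(J(S)) + B(5) = -19*(-3 + sqrt(-4 + (-3 + 2*4**2))) + 1 = -19*(-3 + sqrt(-4 + (-3 + 2*16))) + 1 = -19*(-3 + sqrt(-4 + (-3 + 32))) + 1 = -19*(-3 + sqrt(-4 + 29)) + 1 = -19*(-3 + sqrt(25)) + 1 = -19*(-3 + 5) + 1 = -19*2 + 1 = -38 + 1 = -37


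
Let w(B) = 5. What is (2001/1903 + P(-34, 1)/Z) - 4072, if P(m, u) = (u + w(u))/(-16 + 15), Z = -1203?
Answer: -3106549209/763103 ≈ -4070.9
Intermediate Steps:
P(m, u) = -5 - u (P(m, u) = (u + 5)/(-16 + 15) = (5 + u)/(-1) = (5 + u)*(-1) = -5 - u)
(2001/1903 + P(-34, 1)/Z) - 4072 = (2001/1903 + (-5 - 1*1)/(-1203)) - 4072 = (2001*(1/1903) + (-5 - 1)*(-1/1203)) - 4072 = (2001/1903 - 6*(-1/1203)) - 4072 = (2001/1903 + 2/401) - 4072 = 806207/763103 - 4072 = -3106549209/763103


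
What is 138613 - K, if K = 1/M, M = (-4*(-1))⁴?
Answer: 35484927/256 ≈ 1.3861e+5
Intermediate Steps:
M = 256 (M = 4⁴ = 256)
K = 1/256 ≈ 0.0039063
138613 - K = 138613 - 1*1/256 = 138613 - 1/256 = 35484927/256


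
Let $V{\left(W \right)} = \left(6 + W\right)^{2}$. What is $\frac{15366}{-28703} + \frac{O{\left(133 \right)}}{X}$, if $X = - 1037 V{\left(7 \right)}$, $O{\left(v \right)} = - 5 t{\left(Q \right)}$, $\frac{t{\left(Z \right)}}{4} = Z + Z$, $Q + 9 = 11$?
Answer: $- \frac{2690641358}{5030286859} \approx -0.53489$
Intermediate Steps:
$Q = 2$ ($Q = -9 + 11 = 2$)
$t{\left(Z \right)} = 8 Z$ ($t{\left(Z \right)} = 4 \left(Z + Z\right) = 4 \cdot 2 Z = 8 Z$)
$O{\left(v \right)} = -80$ ($O{\left(v \right)} = - 5 \cdot 8 \cdot 2 = \left(-5\right) 16 = -80$)
$X = -175253$ ($X = - 1037 \left(6 + 7\right)^{2} = - 1037 \cdot 13^{2} = \left(-1037\right) 169 = -175253$)
$\frac{15366}{-28703} + \frac{O{\left(133 \right)}}{X} = \frac{15366}{-28703} - \frac{80}{-175253} = 15366 \left(- \frac{1}{28703}\right) - - \frac{80}{175253} = - \frac{15366}{28703} + \frac{80}{175253} = - \frac{2690641358}{5030286859}$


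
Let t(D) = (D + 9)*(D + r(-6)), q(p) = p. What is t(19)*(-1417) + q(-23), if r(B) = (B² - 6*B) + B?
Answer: -3372483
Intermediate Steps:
r(B) = B² - 5*B
t(D) = (9 + D)*(66 + D) (t(D) = (D + 9)*(D - 6*(-5 - 6)) = (9 + D)*(D - 6*(-11)) = (9 + D)*(D + 66) = (9 + D)*(66 + D))
t(19)*(-1417) + q(-23) = (594 + 19² + 75*19)*(-1417) - 23 = (594 + 361 + 1425)*(-1417) - 23 = 2380*(-1417) - 23 = -3372460 - 23 = -3372483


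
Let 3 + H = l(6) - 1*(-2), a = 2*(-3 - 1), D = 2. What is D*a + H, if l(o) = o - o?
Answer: -17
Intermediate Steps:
l(o) = 0
a = -8 (a = 2*(-4) = -8)
H = -1 (H = -3 + (0 - 1*(-2)) = -3 + (0 + 2) = -3 + 2 = -1)
D*a + H = 2*(-8) - 1 = -16 - 1 = -17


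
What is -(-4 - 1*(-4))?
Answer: 0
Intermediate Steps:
-(-4 - 1*(-4)) = -(-4 + 4) = -1*0 = 0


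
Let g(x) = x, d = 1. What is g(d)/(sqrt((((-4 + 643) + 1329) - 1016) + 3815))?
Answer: sqrt(4767)/4767 ≈ 0.014484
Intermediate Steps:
g(d)/(sqrt((((-4 + 643) + 1329) - 1016) + 3815)) = 1/sqrt((((-4 + 643) + 1329) - 1016) + 3815) = 1/sqrt(((639 + 1329) - 1016) + 3815) = 1/sqrt((1968 - 1016) + 3815) = 1/sqrt(952 + 3815) = 1/sqrt(4767) = 1*(sqrt(4767)/4767) = sqrt(4767)/4767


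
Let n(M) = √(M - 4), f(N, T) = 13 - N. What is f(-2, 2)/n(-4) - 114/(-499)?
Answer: 114/499 - 15*I*√2/4 ≈ 0.22846 - 5.3033*I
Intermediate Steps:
n(M) = √(-4 + M)
f(-2, 2)/n(-4) - 114/(-499) = (13 - 1*(-2))/(√(-4 - 4)) - 114/(-499) = (13 + 2)/(√(-8)) - 114*(-1/499) = 15/((2*I*√2)) + 114/499 = 15*(-I*√2/4) + 114/499 = -15*I*√2/4 + 114/499 = 114/499 - 15*I*√2/4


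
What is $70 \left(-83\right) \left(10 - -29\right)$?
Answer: $-226590$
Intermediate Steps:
$70 \left(-83\right) \left(10 - -29\right) = - 5810 \left(10 + 29\right) = \left(-5810\right) 39 = -226590$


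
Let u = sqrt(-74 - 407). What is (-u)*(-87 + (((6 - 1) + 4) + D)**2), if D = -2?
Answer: 38*I*sqrt(481) ≈ 833.41*I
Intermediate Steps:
u = I*sqrt(481) (u = sqrt(-481) = I*sqrt(481) ≈ 21.932*I)
(-u)*(-87 + (((6 - 1) + 4) + D)**2) = (-I*sqrt(481))*(-87 + (((6 - 1) + 4) - 2)**2) = (-I*sqrt(481))*(-87 + ((5 + 4) - 2)**2) = (-I*sqrt(481))*(-87 + (9 - 2)**2) = (-I*sqrt(481))*(-87 + 7**2) = (-I*sqrt(481))*(-87 + 49) = -I*sqrt(481)*(-38) = 38*I*sqrt(481)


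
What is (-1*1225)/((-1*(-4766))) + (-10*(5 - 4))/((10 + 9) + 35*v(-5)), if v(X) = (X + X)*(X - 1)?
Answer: -2643435/10099154 ≈ -0.26175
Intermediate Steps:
v(X) = 2*X*(-1 + X) (v(X) = (2*X)*(-1 + X) = 2*X*(-1 + X))
(-1*1225)/((-1*(-4766))) + (-10*(5 - 4))/((10 + 9) + 35*v(-5)) = (-1*1225)/((-1*(-4766))) + (-10*(5 - 4))/((10 + 9) + 35*(2*(-5)*(-1 - 5))) = -1225/4766 + (-10*1)/(19 + 35*(2*(-5)*(-6))) = -1225*1/4766 - 10/(19 + 35*60) = -1225/4766 - 10/(19 + 2100) = -1225/4766 - 10/2119 = -2643435/10099154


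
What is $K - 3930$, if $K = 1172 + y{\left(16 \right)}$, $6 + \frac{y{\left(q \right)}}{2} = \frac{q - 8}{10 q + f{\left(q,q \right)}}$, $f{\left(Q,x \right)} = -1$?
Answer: $- \frac{440414}{159} \approx -2769.9$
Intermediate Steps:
$y{\left(q \right)} = -12 + \frac{2 \left(-8 + q\right)}{-1 + 10 q}$ ($y{\left(q \right)} = -12 + 2 \frac{q - 8}{10 q - 1} = -12 + 2 \frac{-8 + q}{-1 + 10 q} = -12 + \frac{2 \left(-8 + q\right)}{-1 + 10 q}$)
$K = \frac{184456}{159}$ ($K = 1172 + \frac{2 \left(-2 - 944\right)}{-1 + 10 \cdot 16} = 1172 + \frac{2 \left(-2 - 944\right)}{-1 + 160} = 1172 + 2 \cdot \frac{1}{159} \left(-946\right) = 1172 - \frac{1892}{159} = \frac{184456}{159} \approx 1160.1$)
$K - 3930 = \frac{184456}{159} - 3930 = - \frac{440414}{159}$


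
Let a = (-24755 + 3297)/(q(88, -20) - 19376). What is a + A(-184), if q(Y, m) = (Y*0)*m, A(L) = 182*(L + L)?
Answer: -648852759/9688 ≈ -66975.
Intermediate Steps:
A(L) = 364*L (A(L) = 182*(2*L) = 364*L)
q(Y, m) = 0 (q(Y, m) = 0*m = 0)
a = 10729/9688 (a = (-24755 + 3297)/(0 - 19376) = -21458/(-19376) = -21458*(-1/19376) = 10729/9688 ≈ 1.1075)
a + A(-184) = 10729/9688 + 364*(-184) = 10729/9688 - 66976 = -648852759/9688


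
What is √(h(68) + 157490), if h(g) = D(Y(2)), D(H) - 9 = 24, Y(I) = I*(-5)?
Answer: √157523 ≈ 396.89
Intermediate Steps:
Y(I) = -5*I
D(H) = 33 (D(H) = 9 + 24 = 33)
h(g) = 33
√(h(68) + 157490) = √(33 + 157490) = √157523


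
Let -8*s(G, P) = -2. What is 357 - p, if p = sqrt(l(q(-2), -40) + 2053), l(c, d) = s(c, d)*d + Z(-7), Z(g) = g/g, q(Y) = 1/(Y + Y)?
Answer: 357 - 2*sqrt(511) ≈ 311.79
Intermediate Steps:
s(G, P) = 1/4 (s(G, P) = -1/8*(-2) = 1/4)
q(Y) = 1/(2*Y)
Z(g) = 1
l(c, d) = 1 + d/4 (l(c, d) = d/4 + 1 = 1 + d/4)
p = 2*sqrt(511) (p = sqrt((1 + (1/4)*(-40)) + 2053) = sqrt((1 - 10) + 2053) = sqrt(-9 + 2053) = sqrt(2044) = 2*sqrt(511) ≈ 45.211)
357 - p = 357 - 2*sqrt(511)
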